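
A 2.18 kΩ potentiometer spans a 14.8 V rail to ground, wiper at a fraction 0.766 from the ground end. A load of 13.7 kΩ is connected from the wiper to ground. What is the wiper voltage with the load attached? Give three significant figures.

V ≈ 11.0 V

The wiper splits the pot into (1−α)R = 510.1 Ω above and αR = 1670 Ω below.
Lower section ‖ load = 1488 Ω.
V_wiper = 14.8 × 1488/(510.1 + 1488) = 11.0 V.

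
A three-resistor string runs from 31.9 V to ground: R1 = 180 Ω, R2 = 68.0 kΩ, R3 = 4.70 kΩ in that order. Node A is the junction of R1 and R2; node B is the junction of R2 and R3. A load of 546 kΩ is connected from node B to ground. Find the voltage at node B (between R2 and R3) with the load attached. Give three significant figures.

At node B, R3 is in parallel with the load: R3‖R_L = 4660 Ω.
Below node A the resistance is R2 + (R3‖R_L) = 72660 Ω, so V_A = 31.9 × 72660/72840 = 31.82 V.
Then V_B = V_A × (R3‖R_L)/(R2 + R3‖R_L) = 31.82 × 4660/72660 = 2.04 V.

V ≈ 2.04 V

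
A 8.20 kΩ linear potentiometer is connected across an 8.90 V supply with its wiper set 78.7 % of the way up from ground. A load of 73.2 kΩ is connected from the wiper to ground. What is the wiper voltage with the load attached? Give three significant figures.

V ≈ 6.88 V

The wiper splits the pot into (1−α)R = 1.747 kΩ above and αR = 6.453 kΩ below.
Lower section ‖ load = 5.931 kΩ.
V_wiper = 8.90 × 5.931/(1.747 + 5.931) = 6.88 V.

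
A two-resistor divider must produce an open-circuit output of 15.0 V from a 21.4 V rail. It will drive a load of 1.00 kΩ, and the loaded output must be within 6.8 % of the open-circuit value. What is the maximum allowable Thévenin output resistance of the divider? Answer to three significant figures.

Loading drop = R_th/(R_th + R_L) ≤ 0.0680, so R_th ≤ R_L · ε/(1−ε) = 1.00 kΩ × 0.0680/0.9320 = 73.0 Ω.

R_th ≤ 73.0 Ω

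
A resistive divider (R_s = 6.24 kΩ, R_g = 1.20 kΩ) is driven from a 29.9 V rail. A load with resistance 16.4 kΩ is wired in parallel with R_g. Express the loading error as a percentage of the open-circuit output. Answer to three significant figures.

5.78 %

The divider's output (Thévenin) resistance is R_s‖R_g = 1.006 kΩ.
Fractional drop under load = R_th/(R_th + R_L) = 1.006 / (1.006 + 16.4) = 0.05782.
So the output falls by 5.78 %.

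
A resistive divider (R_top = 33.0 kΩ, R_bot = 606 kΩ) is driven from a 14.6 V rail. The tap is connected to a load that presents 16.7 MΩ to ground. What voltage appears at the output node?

V_out ≈ 13.8 V

The load sits in parallel with R_bot: R_bot‖R_L = (606 × 16700) / (606 + 16700) = 584.8 kΩ.
V_out = 14.6 × 584.8 / (33.0 + 584.8) = 14.6 × 584.8/617.8 = 13.8 V.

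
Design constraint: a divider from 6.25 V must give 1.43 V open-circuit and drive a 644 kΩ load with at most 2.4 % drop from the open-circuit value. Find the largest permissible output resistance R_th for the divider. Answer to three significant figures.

Loading drop = R_th/(R_th + R_L) ≤ 0.0240, so R_th ≤ R_L · ε/(1−ε) = 644 kΩ × 0.0240/0.9760 = 15.8 kΩ.

R_th ≤ 15.8 kΩ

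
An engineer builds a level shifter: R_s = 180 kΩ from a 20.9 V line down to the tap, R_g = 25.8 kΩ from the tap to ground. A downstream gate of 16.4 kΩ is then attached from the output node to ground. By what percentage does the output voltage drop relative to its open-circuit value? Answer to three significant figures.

57.9 %

Unloaded V = 20.9 × 25.8/205.8 = 2.620 V.
Loaded: R_g‖R_L = 10.03 kΩ, giving V = 20.9 × 10.03/190.0 = 1.103 V.
Drop = (2.620 − 1.103) / 2.620 = 57.9 %.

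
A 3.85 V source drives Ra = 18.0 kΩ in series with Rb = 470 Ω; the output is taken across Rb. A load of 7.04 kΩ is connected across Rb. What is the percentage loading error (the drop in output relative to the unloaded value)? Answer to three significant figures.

6.11 %

The divider's output (Thévenin) resistance is Ra‖Rb = 458.0 Ω.
Fractional drop under load = R_th/(R_th + R_L) = 458.0 / (458.0 + 7040) = 0.06109.
So the output falls by 6.11 %.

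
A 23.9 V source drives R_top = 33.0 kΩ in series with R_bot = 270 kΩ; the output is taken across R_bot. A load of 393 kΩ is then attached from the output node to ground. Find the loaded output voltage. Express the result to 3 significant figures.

The load sits in parallel with R_bot: R_bot‖R_L = (270 × 393) / (270 + 393) = 160.0 kΩ.
V_out = 23.9 × 160.0 / (33.0 + 160.0) = 23.9 × 160.0/193.0 = 19.8 V.
(Unloaded it would have been 21.3 V.)

V_out ≈ 19.8 V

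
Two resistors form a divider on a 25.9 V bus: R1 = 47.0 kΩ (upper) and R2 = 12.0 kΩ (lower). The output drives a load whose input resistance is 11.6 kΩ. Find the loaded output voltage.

The load sits in parallel with R2: R2‖R_L = (12.0 × 11.6) / (12.0 + 11.6) = 5.898 kΩ.
V_out = 25.9 × 5.898 / (47.0 + 5.898) = 25.9 × 5.898/52.90 = 2.89 V.
(Unloaded it would have been 5.27 V.)

V_out ≈ 2.89 V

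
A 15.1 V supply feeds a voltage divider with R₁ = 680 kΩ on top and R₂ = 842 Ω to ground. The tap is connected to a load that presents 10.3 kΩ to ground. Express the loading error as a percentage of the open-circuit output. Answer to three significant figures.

7.55 %

The divider's output (Thévenin) resistance is R₁‖R₂ = 841.0 Ω.
Fractional drop under load = R_th/(R_th + R_L) = 841.0 / (841.0 + 10300) = 0.07548.
So the output falls by 7.55 %.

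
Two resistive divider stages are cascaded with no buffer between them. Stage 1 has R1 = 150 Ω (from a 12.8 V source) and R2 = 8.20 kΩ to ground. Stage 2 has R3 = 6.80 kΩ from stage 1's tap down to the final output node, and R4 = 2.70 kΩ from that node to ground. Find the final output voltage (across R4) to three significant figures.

V_out ≈ 3.52 V

Stage 2 presents R3+R4 = 9500 Ω as a load on stage 1's tap.
Stage 1's lower leg becomes R2‖(R3+R4) = 4401 Ω, so V_mid = 12.8 × 4401/4551 = 12.38 V.
Stage 2 is itself unloaded: V_out = V_mid × R4/(R3+R4) = 12.38 × 2700/9500 = 3.52 V.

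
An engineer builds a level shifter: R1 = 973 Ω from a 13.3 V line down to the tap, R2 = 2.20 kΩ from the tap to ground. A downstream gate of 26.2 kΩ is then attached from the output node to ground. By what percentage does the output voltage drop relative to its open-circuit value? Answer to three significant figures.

The divider's output (Thévenin) resistance is R1‖R2 = 674.6 Ω.
Fractional drop under load = R_th/(R_th + R_L) = 674.6 / (674.6 + 26200) = 0.02510.
So the output falls by 2.51 %.

2.51 %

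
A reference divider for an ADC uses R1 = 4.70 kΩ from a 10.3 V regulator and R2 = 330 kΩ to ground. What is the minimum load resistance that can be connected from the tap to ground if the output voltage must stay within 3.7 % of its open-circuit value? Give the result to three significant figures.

R_L(min) ≈ 121 kΩ

Output resistance R_th = R1‖R2 = (4.70 × 330)/334.7 = 4.634 kΩ.
The fractional drop is R_th/(R_th + R_L); requiring this ≤ 0.0370 gives R_L ≥ R_th(1/0.0370 − 1) = 4.634 × 26.03 = 121 kΩ.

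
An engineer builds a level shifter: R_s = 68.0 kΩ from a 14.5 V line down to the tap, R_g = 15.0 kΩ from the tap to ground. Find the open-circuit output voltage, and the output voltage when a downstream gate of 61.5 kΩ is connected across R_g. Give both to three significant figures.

Unloaded: 2.62 V; loaded: 2.18 V

Open-circuit: V = 14.5 × 15.0/(68.0 + 15.0) = 2.62 V.
With the load, R_g becomes R_g‖R_L = 12.06 kΩ, so V = 14.5 × 12.06/80.06 = 2.18 V.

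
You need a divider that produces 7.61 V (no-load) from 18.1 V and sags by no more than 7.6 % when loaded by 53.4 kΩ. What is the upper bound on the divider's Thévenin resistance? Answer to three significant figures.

R_th ≤ 4.39 kΩ

Loading drop = R_th/(R_th + R_L) ≤ 0.0760, so R_th ≤ R_L · ε/(1−ε) = 53.4 kΩ × 0.0760/0.9240 = 4.39 kΩ.
(Any R1, R2 with R2/(R1+R2) = 0.420 and R1‖R2 ≤ 4.39 kΩ will meet the spec.)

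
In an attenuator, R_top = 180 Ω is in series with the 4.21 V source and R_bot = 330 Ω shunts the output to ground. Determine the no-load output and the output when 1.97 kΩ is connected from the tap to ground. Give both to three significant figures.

Unloaded: 2.72 V; loaded: 2.57 V

Open-circuit: V = 4.21 × 330/(180 + 330) = 2.72 V.
With the load, R_bot becomes R_bot‖R_L = 282.7 Ω, so V = 4.21 × 282.7/462.7 = 2.57 V.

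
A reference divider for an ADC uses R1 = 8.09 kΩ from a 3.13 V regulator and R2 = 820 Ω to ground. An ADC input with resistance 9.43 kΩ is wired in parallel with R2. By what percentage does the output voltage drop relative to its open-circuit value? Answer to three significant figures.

The divider's output (Thévenin) resistance is R1‖R2 = 744.5 Ω.
Fractional drop under load = R_th/(R_th + R_L) = 744.5 / (744.5 + 9430) = 0.07318.
So the output falls by 7.32 %.

7.32 %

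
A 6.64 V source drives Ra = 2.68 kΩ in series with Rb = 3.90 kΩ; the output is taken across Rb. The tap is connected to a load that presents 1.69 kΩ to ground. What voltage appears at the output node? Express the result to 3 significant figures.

V_out ≈ 2.03 V

The load sits in parallel with Rb: Rb‖R_L = (3.90 × 1.69) / (3.90 + 1.69) = 1.179 kΩ.
V_out = 6.64 × 1.179 / (2.68 + 1.179) = 6.64 × 1.179/3.859 = 2.03 V.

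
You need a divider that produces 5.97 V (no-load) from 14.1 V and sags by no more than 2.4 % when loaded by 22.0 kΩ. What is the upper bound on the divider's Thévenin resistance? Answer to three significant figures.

Loading drop = R_th/(R_th + R_L) ≤ 0.0240, so R_th ≤ R_L · ε/(1−ε) = 22.0 kΩ × 0.0240/0.9760 = 541 Ω.

R_th ≤ 541 Ω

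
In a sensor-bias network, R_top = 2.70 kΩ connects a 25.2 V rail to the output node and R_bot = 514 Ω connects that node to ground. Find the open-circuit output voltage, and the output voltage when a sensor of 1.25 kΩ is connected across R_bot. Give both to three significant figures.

Open-circuit: V = 25.2 × 514/(2700 + 514) = 4.03 V.
With the load, R_bot becomes R_bot‖R_L = 364.2 Ω, so V = 25.2 × 364.2/3064 = 3.00 V.

Unloaded: 4.03 V; loaded: 3.00 V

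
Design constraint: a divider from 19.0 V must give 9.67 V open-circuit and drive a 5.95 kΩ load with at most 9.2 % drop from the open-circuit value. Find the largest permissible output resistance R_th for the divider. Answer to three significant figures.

Loading drop = R_th/(R_th + R_L) ≤ 0.0920, so R_th ≤ R_L · ε/(1−ε) = 5.95 kΩ × 0.0920/0.9080 = 603 Ω.
(Any R1, R2 with R2/(R1+R2) = 0.509 and R1‖R2 ≤ 603 Ω will meet the spec.)

R_th ≤ 603 Ω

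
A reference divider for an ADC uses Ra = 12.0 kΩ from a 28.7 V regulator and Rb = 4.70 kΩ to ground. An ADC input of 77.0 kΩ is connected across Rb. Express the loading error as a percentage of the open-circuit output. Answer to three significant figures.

The divider's output (Thévenin) resistance is Ra‖Rb = 3.377 kΩ.
Fractional drop under load = R_th/(R_th + R_L) = 3.377 / (3.377 + 77.0) = 0.04202.
So the output falls by 4.20 %.

4.20 %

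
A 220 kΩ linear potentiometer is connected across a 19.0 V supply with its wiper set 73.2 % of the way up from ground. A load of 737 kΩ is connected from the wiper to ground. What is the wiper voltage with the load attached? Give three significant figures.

V ≈ 13.1 V

The wiper splits the pot into (1−α)R = 58.96 kΩ above and αR = 161.0 kΩ below.
Lower section ‖ load = 132.2 kΩ.
V_wiper = 19.0 × 132.2/(58.96 + 132.2) = 13.1 V.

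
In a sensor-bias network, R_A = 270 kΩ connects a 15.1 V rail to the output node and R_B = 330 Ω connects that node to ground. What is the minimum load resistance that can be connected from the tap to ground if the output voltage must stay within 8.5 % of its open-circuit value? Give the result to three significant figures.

Output resistance R_th = R_A‖R_B = (270000 × 330)/270300 = 329.6 Ω.
The fractional drop is R_th/(R_th + R_L); requiring this ≤ 0.0850 gives R_L ≥ R_th(1/0.0850 − 1) = 329.6 × 10.76 = 3.55 kΩ.

R_L(min) ≈ 3.55 kΩ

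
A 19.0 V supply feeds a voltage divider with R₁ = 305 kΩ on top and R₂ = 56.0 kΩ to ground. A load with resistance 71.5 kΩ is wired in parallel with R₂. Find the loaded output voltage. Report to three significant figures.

The load sits in parallel with R₂: R₂‖R_L = (56.0 × 71.5) / (56.0 + 71.5) = 31.40 kΩ.
V_out = 19.0 × 31.40 / (305 + 31.40) = 19.0 × 31.40/336.4 = 1.77 V.

V_out ≈ 1.77 V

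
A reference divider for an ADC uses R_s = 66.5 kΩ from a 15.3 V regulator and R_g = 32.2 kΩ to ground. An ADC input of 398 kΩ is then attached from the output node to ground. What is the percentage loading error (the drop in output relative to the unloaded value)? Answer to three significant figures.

The divider's output (Thévenin) resistance is R_s‖R_g = 21.70 kΩ.
Fractional drop under load = R_th/(R_th + R_L) = 21.70 / (21.70 + 398) = 0.05169.
So the output falls by 5.17 %.

5.17 %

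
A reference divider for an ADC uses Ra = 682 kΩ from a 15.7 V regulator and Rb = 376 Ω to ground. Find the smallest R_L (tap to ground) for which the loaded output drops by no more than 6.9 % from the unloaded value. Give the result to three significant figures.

R_L(min) ≈ 5.07 kΩ

Output resistance R_th = Ra‖Rb = (682000 × 376)/682400 = 375.8 Ω.
The fractional drop is R_th/(R_th + R_L); requiring this ≤ 0.0690 gives R_L ≥ R_th(1/0.0690 − 1) = 375.8 × 13.49 = 5.07 kΩ.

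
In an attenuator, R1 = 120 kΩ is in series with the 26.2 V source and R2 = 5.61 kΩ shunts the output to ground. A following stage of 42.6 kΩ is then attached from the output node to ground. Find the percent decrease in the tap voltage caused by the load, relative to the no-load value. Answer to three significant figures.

11.2 %

The divider's output (Thévenin) resistance is R1‖R2 = 5.359 kΩ.
Fractional drop under load = R_th/(R_th + R_L) = 5.359 / (5.359 + 42.6) = 0.1117.
So the output falls by 11.2 %.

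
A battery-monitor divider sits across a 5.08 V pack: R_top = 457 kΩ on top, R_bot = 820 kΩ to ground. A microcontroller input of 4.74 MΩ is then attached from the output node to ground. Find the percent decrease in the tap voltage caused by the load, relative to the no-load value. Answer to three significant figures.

The divider's output (Thévenin) resistance is R_top‖R_bot = 293.5 kΩ.
Fractional drop under load = R_th/(R_th + R_L) = 293.5 / (293.5 + 4740) = 0.05830.
So the output falls by 5.83 %.

5.83 %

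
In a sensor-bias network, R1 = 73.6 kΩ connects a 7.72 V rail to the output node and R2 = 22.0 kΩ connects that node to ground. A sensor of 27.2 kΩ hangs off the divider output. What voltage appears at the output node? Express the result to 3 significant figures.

The load sits in parallel with R2: R2‖R_L = (22.0 × 27.2) / (22.0 + 27.2) = 12.16 kΩ.
V_out = 7.72 × 12.16 / (73.6 + 12.16) = 7.72 × 12.16/85.76 = 1.09 V.

V_out ≈ 1.09 V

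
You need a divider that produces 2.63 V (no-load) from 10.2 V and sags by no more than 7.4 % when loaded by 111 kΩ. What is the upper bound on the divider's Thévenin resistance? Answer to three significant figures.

R_th ≤ 8.87 kΩ

Loading drop = R_th/(R_th + R_L) ≤ 0.0740, so R_th ≤ R_L · ε/(1−ε) = 111 kΩ × 0.0740/0.9260 = 8.87 kΩ.
(Any R1, R2 with R2/(R1+R2) = 0.258 and R1‖R2 ≤ 8.87 kΩ will meet the spec.)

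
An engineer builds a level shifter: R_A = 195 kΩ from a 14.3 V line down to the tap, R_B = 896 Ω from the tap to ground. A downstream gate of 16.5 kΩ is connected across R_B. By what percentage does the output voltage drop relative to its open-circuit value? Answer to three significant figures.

The divider's output (Thévenin) resistance is R_A‖R_B = 891.9 Ω.
Fractional drop under load = R_th/(R_th + R_L) = 891.9 / (891.9 + 16500) = 0.05128.
So the output falls by 5.13 %.

5.13 %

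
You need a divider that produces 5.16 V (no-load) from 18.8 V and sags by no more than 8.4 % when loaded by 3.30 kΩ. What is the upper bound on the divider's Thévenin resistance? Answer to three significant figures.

R_th ≤ 303 Ω

Loading drop = R_th/(R_th + R_L) ≤ 0.0840, so R_th ≤ R_L · ε/(1−ε) = 3.30 kΩ × 0.0840/0.9160 = 303 Ω.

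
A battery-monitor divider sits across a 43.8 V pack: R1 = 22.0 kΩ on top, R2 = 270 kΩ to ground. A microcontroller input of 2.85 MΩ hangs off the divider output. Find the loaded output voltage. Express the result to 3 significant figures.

The load sits in parallel with R2: R2‖R_L = (270 × 2850) / (270 + 2850) = 246.6 kΩ.
V_out = 43.8 × 246.6 / (22.0 + 246.6) = 43.8 × 246.6/268.6 = 40.2 V.

V_out ≈ 40.2 V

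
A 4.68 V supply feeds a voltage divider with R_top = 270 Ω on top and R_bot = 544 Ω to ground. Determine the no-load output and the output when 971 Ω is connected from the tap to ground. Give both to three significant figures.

Unloaded: 3.13 V; loaded: 2.64 V

Open-circuit: V = 4.68 × 544/(270 + 544) = 3.13 V.
With the load, R_bot becomes R_bot‖R_L = 348.7 Ω, so V = 4.68 × 348.7/618.7 = 2.64 V.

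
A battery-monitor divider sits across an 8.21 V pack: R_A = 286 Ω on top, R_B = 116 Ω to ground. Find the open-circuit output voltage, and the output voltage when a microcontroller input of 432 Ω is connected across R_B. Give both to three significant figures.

Open-circuit: V = 8.21 × 116/(286 + 116) = 2.37 V.
With the load, R_B becomes R_B‖R_L = 91.45 Ω, so V = 8.21 × 91.45/377.4 = 1.99 V.

Unloaded: 2.37 V; loaded: 1.99 V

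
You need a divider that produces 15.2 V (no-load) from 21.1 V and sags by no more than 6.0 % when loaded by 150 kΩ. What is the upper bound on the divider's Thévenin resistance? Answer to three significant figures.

R_th ≤ 9.57 kΩ

Loading drop = R_th/(R_th + R_L) ≤ 0.0600, so R_th ≤ R_L · ε/(1−ε) = 150 kΩ × 0.0600/0.9400 = 9.57 kΩ.
(Any R1, R2 with R2/(R1+R2) = 0.720 and R1‖R2 ≤ 9.57 kΩ will meet the spec.)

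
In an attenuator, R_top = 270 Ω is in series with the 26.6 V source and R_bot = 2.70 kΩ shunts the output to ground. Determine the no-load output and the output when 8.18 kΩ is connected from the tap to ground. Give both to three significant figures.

Open-circuit: V = 26.6 × 2700/(270 + 2700) = 24.2 V.
With the load, R_bot becomes R_bot‖R_L = 2030 Ω, so V = 26.6 × 2030/2300 = 23.5 V.

Unloaded: 24.2 V; loaded: 23.5 V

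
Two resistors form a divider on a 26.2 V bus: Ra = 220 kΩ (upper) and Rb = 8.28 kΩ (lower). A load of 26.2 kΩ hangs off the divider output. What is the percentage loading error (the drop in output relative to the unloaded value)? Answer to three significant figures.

Unloaded V = 26.2 × 8.28/228.3 = 0.9503 V.
Loaded: Rb‖R_L = 6.292 kΩ, giving V = 26.2 × 6.292/226.3 = 0.7284 V.
Drop = (0.9503 − 0.7284) / 0.9503 = 23.3 %.

23.3 %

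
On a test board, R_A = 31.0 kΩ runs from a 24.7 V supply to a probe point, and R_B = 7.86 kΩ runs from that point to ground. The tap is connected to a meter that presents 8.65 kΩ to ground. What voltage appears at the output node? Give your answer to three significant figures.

The load sits in parallel with R_B: R_B‖R_L = (7.86 × 8.65) / (7.86 + 8.65) = 4.118 kΩ.
V_out = 24.7 × 4.118 / (31.0 + 4.118) = 24.7 × 4.118/35.12 = 2.90 V.
(Unloaded it would have been 5.00 V.)

V_out ≈ 2.90 V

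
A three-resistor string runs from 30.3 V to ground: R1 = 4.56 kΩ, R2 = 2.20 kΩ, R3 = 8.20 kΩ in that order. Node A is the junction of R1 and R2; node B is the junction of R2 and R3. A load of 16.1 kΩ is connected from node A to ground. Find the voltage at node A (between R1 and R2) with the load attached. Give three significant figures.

Below node A the series string R2+R3 = 10.40 kΩ sits in parallel with the 16.1 kΩ load: 6.318 kΩ.
V_A = 30.3 × 6.318/(4.56 + 6.318) = 17.6 V.

V ≈ 17.6 V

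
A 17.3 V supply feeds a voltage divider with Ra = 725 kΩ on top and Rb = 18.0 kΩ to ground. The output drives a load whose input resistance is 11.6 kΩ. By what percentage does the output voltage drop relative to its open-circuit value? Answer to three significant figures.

Unloaded V = 17.3 × 18.0/743.0 = 0.4191 V.
Loaded: Rb‖R_L = 7.054 kΩ, giving V = 17.3 × 7.054/732.1 = 0.1667 V.
Drop = (0.4191 − 0.1667) / 0.4191 = 60.2 %.

60.2 %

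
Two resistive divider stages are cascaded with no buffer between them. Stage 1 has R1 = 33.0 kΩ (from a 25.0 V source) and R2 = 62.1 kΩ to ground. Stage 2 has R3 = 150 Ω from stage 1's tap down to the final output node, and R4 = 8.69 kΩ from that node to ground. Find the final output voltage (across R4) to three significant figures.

Stage 2 presents R3+R4 = 8840 Ω as a load on stage 1's tap.
Stage 1's lower leg becomes R2‖(R3+R4) = 7738 Ω, so V_mid = 25.0 × 7738/40740 = 4.749 V.
Stage 2 is itself unloaded: V_out = V_mid × R4/(R3+R4) = 4.749 × 8690/8840 = 4.67 V.

V_out ≈ 4.67 V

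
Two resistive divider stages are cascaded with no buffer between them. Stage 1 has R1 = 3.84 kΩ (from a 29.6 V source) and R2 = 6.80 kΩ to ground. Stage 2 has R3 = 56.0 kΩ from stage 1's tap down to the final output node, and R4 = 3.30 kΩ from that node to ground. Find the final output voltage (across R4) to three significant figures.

Stage 2 presents R3+R4 = 59.30 kΩ as a load on stage 1's tap.
Stage 1's lower leg becomes R2‖(R3+R4) = 6.100 kΩ, so V_mid = 29.6 × 6.100/9.940 = 18.17 V.
Stage 2 is itself unloaded: V_out = V_mid × R4/(R3+R4) = 18.17 × 3.30/59.30 = 1.01 V.

V_out ≈ 1.01 V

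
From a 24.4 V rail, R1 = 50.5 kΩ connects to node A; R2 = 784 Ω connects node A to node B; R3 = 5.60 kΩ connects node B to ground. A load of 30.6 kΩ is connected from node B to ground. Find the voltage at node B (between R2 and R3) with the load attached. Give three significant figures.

V ≈ 2.06 V

At node B, R3 is in parallel with the load: R3‖R_L = 4734 Ω.
Below node A the resistance is R2 + (R3‖R_L) = 5518 Ω, so V_A = 24.4 × 5518/56020 = 2.403 V.
Then V_B = V_A × (R3‖R_L)/(R2 + R3‖R_L) = 2.403 × 4734/5518 = 2.06 V.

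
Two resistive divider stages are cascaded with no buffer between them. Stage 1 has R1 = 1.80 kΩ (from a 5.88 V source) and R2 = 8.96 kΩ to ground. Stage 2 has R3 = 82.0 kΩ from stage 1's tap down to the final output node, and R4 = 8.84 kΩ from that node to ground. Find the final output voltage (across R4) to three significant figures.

V_out ≈ 0.469 V

Stage 2 presents R3+R4 = 90.84 kΩ as a load on stage 1's tap.
Stage 1's lower leg becomes R2‖(R3+R4) = 8.156 kΩ, so V_mid = 5.88 × 8.156/9.956 = 4.817 V.
Stage 2 is itself unloaded: V_out = V_mid × R4/(R3+R4) = 4.817 × 8.84/90.84 = 0.469 V.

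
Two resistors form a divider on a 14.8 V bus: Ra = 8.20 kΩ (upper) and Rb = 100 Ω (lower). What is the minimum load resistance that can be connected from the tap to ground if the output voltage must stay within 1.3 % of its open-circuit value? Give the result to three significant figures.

R_L(min) ≈ 7.50 kΩ

Output resistance R_th = Ra‖Rb = (8200 × 100)/8300 = 98.80 Ω.
The fractional drop is R_th/(R_th + R_L); requiring this ≤ 0.0130 gives R_L ≥ R_th(1/0.0130 − 1) = 98.80 × 75.92 = 7.50 kΩ.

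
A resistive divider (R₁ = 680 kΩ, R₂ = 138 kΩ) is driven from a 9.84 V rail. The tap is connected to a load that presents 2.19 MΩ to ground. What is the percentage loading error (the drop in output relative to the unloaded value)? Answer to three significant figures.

The divider's output (Thévenin) resistance is R₁‖R₂ = 114.7 kΩ.
Fractional drop under load = R_th/(R_th + R_L) = 114.7 / (114.7 + 2190) = 0.04978.
So the output falls by 4.98 %.

4.98 %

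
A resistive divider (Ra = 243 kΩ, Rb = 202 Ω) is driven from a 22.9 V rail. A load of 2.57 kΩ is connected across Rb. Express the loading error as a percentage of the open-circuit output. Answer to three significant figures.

7.28 %

The divider's output (Thévenin) resistance is Ra‖Rb = 201.8 Ω.
Fractional drop under load = R_th/(R_th + R_L) = 201.8 / (201.8 + 2570) = 0.07282.
So the output falls by 7.28 %.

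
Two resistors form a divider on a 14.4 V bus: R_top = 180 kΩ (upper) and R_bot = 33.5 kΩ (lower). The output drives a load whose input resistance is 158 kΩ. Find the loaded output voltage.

V_out ≈ 1.92 V

The load sits in parallel with R_bot: R_bot‖R_L = (33.5 × 158) / (33.5 + 158) = 27.64 kΩ.
V_out = 14.4 × 27.64 / (180 + 27.64) = 14.4 × 27.64/207.6 = 1.92 V.
(Unloaded it would have been 2.26 V.)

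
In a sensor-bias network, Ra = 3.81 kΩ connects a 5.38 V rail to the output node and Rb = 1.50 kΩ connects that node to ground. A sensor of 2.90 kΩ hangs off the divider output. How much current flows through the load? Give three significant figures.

I_L ≈ 0.382 mA

Rb‖R_L = 0.9886 kΩ; V_out = 5.38 × 0.9886/4.799 = 1.108 V.
I_L = V_out / R_L = 1.108 / 2.90 kΩ = 0.382 mA.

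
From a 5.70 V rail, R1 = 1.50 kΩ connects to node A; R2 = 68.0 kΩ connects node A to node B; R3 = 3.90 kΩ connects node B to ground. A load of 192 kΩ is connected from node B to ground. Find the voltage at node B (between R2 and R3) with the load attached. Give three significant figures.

At node B, R3 is in parallel with the load: R3‖R_L = 3.822 kΩ.
Below node A the resistance is R2 + (R3‖R_L) = 71.82 kΩ, so V_A = 5.70 × 71.82/73.32 = 5.583 V.
Then V_B = V_A × (R3‖R_L)/(R2 + R3‖R_L) = 5.583 × 3.822/71.82 = 0.297 V.

V ≈ 0.297 V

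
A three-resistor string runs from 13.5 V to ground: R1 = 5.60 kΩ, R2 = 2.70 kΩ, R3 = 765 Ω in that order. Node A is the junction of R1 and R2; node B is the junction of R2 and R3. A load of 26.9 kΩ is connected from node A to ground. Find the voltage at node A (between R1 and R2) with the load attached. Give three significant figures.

Below node A the series string R2+R3 = 3465 Ω sits in parallel with the 26900 Ω load: 3070 Ω.
V_A = 13.5 × 3070/(5600 + 3070) = 4.78 V.

V ≈ 4.78 V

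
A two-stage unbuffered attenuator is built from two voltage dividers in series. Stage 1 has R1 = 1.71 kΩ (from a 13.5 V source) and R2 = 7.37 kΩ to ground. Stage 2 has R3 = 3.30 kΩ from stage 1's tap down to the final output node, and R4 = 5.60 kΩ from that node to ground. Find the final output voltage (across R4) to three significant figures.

V_out ≈ 5.96 V

Stage 2 presents R3+R4 = 8.900 kΩ as a load on stage 1's tap.
Stage 1's lower leg becomes R2‖(R3+R4) = 4.032 kΩ, so V_mid = 13.5 × 4.032/5.742 = 9.479 V.
Stage 2 is itself unloaded: V_out = V_mid × R4/(R3+R4) = 9.479 × 5.60/8.900 = 5.96 V.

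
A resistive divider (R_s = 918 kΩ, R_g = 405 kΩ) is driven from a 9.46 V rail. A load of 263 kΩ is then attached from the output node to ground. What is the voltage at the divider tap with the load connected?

V_out ≈ 1.40 V

The load sits in parallel with R_g: R_g‖R_L = (405 × 263) / (405 + 263) = 159.5 kΩ.
V_out = 9.46 × 159.5 / (918 + 159.5) = 9.46 × 159.5/1077 = 1.40 V.
(Unloaded it would have been 2.90 V.)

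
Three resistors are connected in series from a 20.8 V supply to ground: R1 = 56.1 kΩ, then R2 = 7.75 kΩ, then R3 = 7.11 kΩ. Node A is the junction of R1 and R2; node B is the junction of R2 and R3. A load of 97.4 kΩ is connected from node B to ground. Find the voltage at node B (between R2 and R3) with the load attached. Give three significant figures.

At node B, R3 is in parallel with the load: R3‖R_L = 6.626 kΩ.
Below node A the resistance is R2 + (R3‖R_L) = 14.38 kΩ, so V_A = 20.8 × 14.38/70.48 = 4.243 V.
Then V_B = V_A × (R3‖R_L)/(R2 + R3‖R_L) = 4.243 × 6.626/14.38 = 1.96 V.

V ≈ 1.96 V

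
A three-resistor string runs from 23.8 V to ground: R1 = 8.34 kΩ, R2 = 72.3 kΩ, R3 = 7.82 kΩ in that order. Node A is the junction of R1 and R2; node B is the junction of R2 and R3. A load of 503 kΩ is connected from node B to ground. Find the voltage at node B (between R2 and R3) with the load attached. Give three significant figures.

V ≈ 2.07 V

At node B, R3 is in parallel with the load: R3‖R_L = 7.700 kΩ.
Below node A the resistance is R2 + (R3‖R_L) = 80.00 kΩ, so V_A = 23.8 × 80.00/88.34 = 21.55 V.
Then V_B = V_A × (R3‖R_L)/(R2 + R3‖R_L) = 21.55 × 7.700/80.00 = 2.07 V.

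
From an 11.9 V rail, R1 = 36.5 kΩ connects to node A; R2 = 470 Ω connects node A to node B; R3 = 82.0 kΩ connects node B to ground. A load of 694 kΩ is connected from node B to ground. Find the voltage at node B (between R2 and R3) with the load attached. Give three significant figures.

V ≈ 7.91 V

At node B, R3 is in parallel with the load: R3‖R_L = 73340 Ω.
Below node A the resistance is R2 + (R3‖R_L) = 73810 Ω, so V_A = 11.9 × 73810/110300 = 7.962 V.
Then V_B = V_A × (R3‖R_L)/(R2 + R3‖R_L) = 7.962 × 73340/73810 = 7.91 V.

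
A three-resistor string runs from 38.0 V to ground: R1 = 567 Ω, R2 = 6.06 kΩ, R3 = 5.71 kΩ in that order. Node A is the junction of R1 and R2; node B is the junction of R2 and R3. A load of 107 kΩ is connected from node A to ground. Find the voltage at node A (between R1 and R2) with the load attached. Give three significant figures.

Below node A the series string R2+R3 = 11770 Ω sits in parallel with the 107000 Ω load: 10600 Ω.
V_A = 38.0 × 10600/(567 + 10600) = 36.1 V.

V ≈ 36.1 V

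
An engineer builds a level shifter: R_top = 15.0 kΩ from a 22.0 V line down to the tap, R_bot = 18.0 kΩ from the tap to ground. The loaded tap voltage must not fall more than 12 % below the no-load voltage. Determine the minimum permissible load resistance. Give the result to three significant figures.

R_L(min) ≈ 60.0 kΩ

Output resistance R_th = R_top‖R_bot = (15.0 × 18.0)/33.00 = 8.182 kΩ.
The fractional drop is R_th/(R_th + R_L); requiring this ≤ 0.120 gives R_L ≥ R_th(1/0.120 − 1) = 8.182 × 7.333 = 60.0 kΩ.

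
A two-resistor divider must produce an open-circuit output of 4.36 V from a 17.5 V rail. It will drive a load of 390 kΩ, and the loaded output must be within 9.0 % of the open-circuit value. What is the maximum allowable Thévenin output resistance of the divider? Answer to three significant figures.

Loading drop = R_th/(R_th + R_L) ≤ 0.0900, so R_th ≤ R_L · ε/(1−ε) = 390 kΩ × 0.0900/0.9100 = 38.6 kΩ.

R_th ≤ 38.6 kΩ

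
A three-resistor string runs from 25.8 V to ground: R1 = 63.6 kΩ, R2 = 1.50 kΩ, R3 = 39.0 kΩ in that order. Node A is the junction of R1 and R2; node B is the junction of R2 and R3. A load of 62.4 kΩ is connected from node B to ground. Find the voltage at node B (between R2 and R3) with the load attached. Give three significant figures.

V ≈ 6.95 V

At node B, R3 is in parallel with the load: R3‖R_L = 24.00 kΩ.
Below node A the resistance is R2 + (R3‖R_L) = 25.50 kΩ, so V_A = 25.8 × 25.50/89.10 = 7.384 V.
Then V_B = V_A × (R3‖R_L)/(R2 + R3‖R_L) = 7.384 × 24.00/25.50 = 6.95 V.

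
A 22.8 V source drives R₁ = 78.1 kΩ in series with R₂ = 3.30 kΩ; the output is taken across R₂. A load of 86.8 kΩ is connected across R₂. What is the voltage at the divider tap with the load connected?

The load sits in parallel with R₂: R₂‖R_L = (3.30 × 86.8) / (3.30 + 86.8) = 3.179 kΩ.
V_out = 22.8 × 3.179 / (78.1 + 3.179) = 22.8 × 3.179/81.28 = 0.892 V.

V_out ≈ 0.892 V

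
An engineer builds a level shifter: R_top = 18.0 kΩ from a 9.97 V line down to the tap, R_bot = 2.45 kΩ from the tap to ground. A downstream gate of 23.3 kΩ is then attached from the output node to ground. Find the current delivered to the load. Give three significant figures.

R_bot‖R_L = 2.217 kΩ; V_out = 9.97 × 2.217/20.22 = 1.093 V.
I_L = V_out / R_L = 1.093 / 23.3 kΩ = 0.0469 mA.

I_L ≈ 0.0469 mA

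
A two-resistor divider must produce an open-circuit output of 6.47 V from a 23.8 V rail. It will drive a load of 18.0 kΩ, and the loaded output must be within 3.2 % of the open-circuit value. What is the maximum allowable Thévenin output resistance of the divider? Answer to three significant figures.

Loading drop = R_th/(R_th + R_L) ≤ 0.0320, so R_th ≤ R_L · ε/(1−ε) = 18.0 kΩ × 0.0320/0.9680 = 595 Ω.
(Any R1, R2 with R2/(R1+R2) = 0.272 and R1‖R2 ≤ 595 Ω will meet the spec.)

R_th ≤ 595 Ω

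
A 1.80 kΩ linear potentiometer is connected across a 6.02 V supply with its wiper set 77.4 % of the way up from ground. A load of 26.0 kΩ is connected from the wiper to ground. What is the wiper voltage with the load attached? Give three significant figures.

The wiper splits the pot into (1−α)R = 406.8 Ω above and αR = 1393 Ω below.
Lower section ‖ load = 1322 Ω.
V_wiper = 6.02 × 1322/(406.8 + 1322) = 4.60 V.

V ≈ 4.60 V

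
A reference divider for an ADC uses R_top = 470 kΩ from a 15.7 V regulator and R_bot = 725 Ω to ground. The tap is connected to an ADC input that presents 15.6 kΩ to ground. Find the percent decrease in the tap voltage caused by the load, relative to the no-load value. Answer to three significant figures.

The divider's output (Thévenin) resistance is R_top‖R_bot = 723.9 Ω.
Fractional drop under load = R_th/(R_th + R_L) = 723.9 / (723.9 + 15600) = 0.04435.
So the output falls by 4.43 %.

4.43 %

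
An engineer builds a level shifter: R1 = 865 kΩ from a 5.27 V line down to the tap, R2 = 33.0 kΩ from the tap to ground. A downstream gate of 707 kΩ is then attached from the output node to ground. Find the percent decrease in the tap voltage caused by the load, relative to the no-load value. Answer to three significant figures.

The divider's output (Thévenin) resistance is R1‖R2 = 31.79 kΩ.
Fractional drop under load = R_th/(R_th + R_L) = 31.79 / (31.79 + 707) = 0.04303.
So the output falls by 4.30 %.

4.30 %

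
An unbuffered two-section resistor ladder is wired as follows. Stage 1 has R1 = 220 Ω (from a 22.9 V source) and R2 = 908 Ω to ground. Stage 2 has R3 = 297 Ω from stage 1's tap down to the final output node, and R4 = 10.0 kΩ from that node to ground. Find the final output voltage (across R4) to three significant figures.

Stage 2 presents R3+R4 = 10300 Ω as a load on stage 1's tap.
Stage 1's lower leg becomes R2‖(R3+R4) = 834.4 Ω, so V_mid = 22.9 × 834.4/1054 = 18.12 V.
Stage 2 is itself unloaded: V_out = V_mid × R4/(R3+R4) = 18.12 × 10000/10300 = 17.6 V.

V_out ≈ 17.6 V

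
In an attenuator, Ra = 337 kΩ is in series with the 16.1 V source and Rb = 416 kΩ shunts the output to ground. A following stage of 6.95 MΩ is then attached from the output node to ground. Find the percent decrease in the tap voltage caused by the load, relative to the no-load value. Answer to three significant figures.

2.61 %

The divider's output (Thévenin) resistance is Ra‖Rb = 186.2 kΩ.
Fractional drop under load = R_th/(R_th + R_L) = 186.2 / (186.2 + 6950) = 0.02609.
So the output falls by 2.61 %.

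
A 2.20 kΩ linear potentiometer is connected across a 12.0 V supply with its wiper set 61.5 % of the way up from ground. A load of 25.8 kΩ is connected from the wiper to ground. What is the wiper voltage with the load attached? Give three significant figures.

The wiper splits the pot into (1−α)R = 847.0 Ω above and αR = 1353 Ω below.
Lower section ‖ load = 1286 Ω.
V_wiper = 12.0 × 1286/(847.0 + 1286) = 7.23 V.

V ≈ 7.23 V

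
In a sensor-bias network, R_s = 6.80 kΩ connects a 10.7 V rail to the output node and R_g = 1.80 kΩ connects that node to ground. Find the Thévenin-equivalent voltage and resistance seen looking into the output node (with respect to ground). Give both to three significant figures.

V_th is the open-circuit tap voltage: 10.7 × 1.80/(6.80 + 1.80) = 2.24 V.
With the supply zeroed, R_s and R_g appear in parallel from the tap: R_th = R_s‖R_g = (6.80 × 1.80)/8.600 = 1.42 kΩ.

V_th = 2.24 V, R_th = 1.42 kΩ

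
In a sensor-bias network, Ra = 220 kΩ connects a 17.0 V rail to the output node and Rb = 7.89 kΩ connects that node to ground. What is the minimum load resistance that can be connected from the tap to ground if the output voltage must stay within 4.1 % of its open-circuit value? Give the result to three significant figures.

R_L(min) ≈ 178 kΩ

Output resistance R_th = Ra‖Rb = (220 × 7.89)/227.9 = 7.617 kΩ.
The fractional drop is R_th/(R_th + R_L); requiring this ≤ 0.0410 gives R_L ≥ R_th(1/0.0410 − 1) = 7.617 × 23.39 = 178 kΩ.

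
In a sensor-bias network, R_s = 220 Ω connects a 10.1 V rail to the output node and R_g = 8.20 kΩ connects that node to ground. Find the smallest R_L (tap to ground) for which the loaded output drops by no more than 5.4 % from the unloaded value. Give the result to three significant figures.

R_L(min) ≈ 3.75 kΩ

Output resistance R_th = R_s‖R_g = (220 × 8200)/8420 = 214.3 Ω.
The fractional drop is R_th/(R_th + R_L); requiring this ≤ 0.0540 gives R_L ≥ R_th(1/0.0540 − 1) = 214.3 × 17.52 = 3.75 kΩ.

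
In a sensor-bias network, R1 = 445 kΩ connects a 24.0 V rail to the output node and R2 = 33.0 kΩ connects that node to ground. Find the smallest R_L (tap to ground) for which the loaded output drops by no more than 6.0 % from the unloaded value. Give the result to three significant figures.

R_L(min) ≈ 481 kΩ

Output resistance R_th = R1‖R2 = (445 × 33.0)/478.0 = 30.72 kΩ.
The fractional drop is R_th/(R_th + R_L); requiring this ≤ 0.0600 gives R_L ≥ R_th(1/0.0600 − 1) = 30.72 × 15.67 = 481 kΩ.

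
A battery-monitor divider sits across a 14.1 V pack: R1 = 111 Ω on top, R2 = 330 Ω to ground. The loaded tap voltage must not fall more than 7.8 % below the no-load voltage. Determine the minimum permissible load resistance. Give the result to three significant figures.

Output resistance R_th = R1‖R2 = (111 × 330)/441.0 = 83.06 Ω.
The fractional drop is R_th/(R_th + R_L); requiring this ≤ 0.0780 gives R_L ≥ R_th(1/0.0780 − 1) = 83.06 × 11.82 = 982 Ω.

R_L(min) ≈ 982 Ω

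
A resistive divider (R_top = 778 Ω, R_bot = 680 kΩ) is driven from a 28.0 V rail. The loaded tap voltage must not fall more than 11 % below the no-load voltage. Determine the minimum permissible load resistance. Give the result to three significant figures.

R_L(min) ≈ 6.29 kΩ

Output resistance R_th = R_top‖R_bot = (778 × 680000)/680800 = 777.1 Ω.
The fractional drop is R_th/(R_th + R_L); requiring this ≤ 0.110 gives R_L ≥ R_th(1/0.110 − 1) = 777.1 × 8.091 = 6.29 kΩ.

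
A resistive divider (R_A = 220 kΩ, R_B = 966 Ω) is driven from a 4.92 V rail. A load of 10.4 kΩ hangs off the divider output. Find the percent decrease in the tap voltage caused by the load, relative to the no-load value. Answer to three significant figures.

8.47 %

The divider's output (Thévenin) resistance is R_A‖R_B = 961.8 Ω.
Fractional drop under load = R_th/(R_th + R_L) = 961.8 / (961.8 + 10400) = 0.08465.
So the output falls by 8.47 %.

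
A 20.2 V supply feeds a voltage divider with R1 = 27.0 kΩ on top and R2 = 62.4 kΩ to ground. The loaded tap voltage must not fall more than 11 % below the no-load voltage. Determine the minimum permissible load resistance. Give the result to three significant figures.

Output resistance R_th = R1‖R2 = (27.0 × 62.4)/89.40 = 18.85 kΩ.
The fractional drop is R_th/(R_th + R_L); requiring this ≤ 0.110 gives R_L ≥ R_th(1/0.110 − 1) = 18.85 × 8.091 = 152 kΩ.

R_L(min) ≈ 152 kΩ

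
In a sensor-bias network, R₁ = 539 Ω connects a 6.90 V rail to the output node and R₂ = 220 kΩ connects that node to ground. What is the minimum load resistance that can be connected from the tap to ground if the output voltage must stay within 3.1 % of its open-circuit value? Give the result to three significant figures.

R_L(min) ≈ 16.8 kΩ

Output resistance R_th = R₁‖R₂ = (539 × 220000)/220500 = 537.7 Ω.
The fractional drop is R_th/(R_th + R_L); requiring this ≤ 0.0310 gives R_L ≥ R_th(1/0.0310 − 1) = 537.7 × 31.26 = 16.8 kΩ.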